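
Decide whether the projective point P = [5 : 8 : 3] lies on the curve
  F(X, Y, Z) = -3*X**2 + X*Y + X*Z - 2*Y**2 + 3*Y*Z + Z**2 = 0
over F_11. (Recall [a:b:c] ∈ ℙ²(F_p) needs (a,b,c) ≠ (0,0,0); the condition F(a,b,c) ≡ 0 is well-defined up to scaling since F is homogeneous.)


F(5,8,3) ≡ 10 (mod 11); P is NOT on the curve.

Evaluate F(5, 8, 3) term-by-term (mod 11).
  -3*X**2 ↦ -3·25·1·1 = -75
  X*Y ↦ 1·5·8·1 = 40
  X*Z ↦ 1·5·1·3 = 15
  -2*Y**2 ↦ -2·1·64·1 = -128
  3*Y*Z ↦ 3·1·8·3 = 72
  Z**2 ↦ 1·1·1·9 = 9
Sum: F(5, 8, 3) = (-75) + (40) + (15) + (-128) + (72) + (9) = -67.
Reducing mod 11: -67 ≡ 10 (mod 11).
Since F(a, b, c) ≡ 10 ≠ 0 (mod 11), P does NOT lie on the curve.


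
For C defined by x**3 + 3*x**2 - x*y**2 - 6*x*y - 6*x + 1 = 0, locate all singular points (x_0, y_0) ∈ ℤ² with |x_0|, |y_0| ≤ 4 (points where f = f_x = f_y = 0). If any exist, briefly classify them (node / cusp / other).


Singular points: {(-1, -3)}; classification: cusp.

Compute partial derivatives:
  f_x = 3*x**2 + 6*x - y**2 - 6*y - 6.
  f_y = -2*x*y - 6*x.
Scan x_0 ∈ {−4, ..., 4}. For each x_0, f_y(x_0, y) is a polynomial in y; find its integer roots y ∈ {−4, ..., 4}, then test f_x and f at those candidates.
  x = -4: f_y(-4, y) = 8*y + 24; vanishes at y ∈ {-3}. (-4, -3): f_x = 27 ≠ 0.
  x = -3: f_y(-3, y) = 6*y + 18; vanishes at y ∈ {-3}. (-3, -3): f_x = 12 ≠ 0.
  x = -2: f_y(-2, y) = 4*y + 12; vanishes at y ∈ {-3}. (-2, -3): f_x = 3 ≠ 0.
  x = -1: f_y(-1, y) = 2*y + 6; vanishes at y ∈ {-3}. (-1, -3): f_x = 0, f = 0 — SINGULAR.
  x = 0: f_y(0, y) = 0; vanishes at y ∈ {-4, -3, -2, -1, 0, 1, 2, 3, 4}. (0, -4): f_x = 2 ≠ 0; (0, -3): f_x = 3 ≠ 0; (0, -2): f_x = 2 ≠ 0; (0, -1): f_x = -1 ≠ 0; (0, 0): f_x = -6 ≠ 0; (0, 1): f_x = -13 ≠ 0; (0, 2): f_x = -22 ≠ 0; (0, 3): f_x = -33 ≠ 0; (0, 4): f_x = -46 ≠ 0.
  x = 1: f_y(1, y) = -2*y - 6; vanishes at y ∈ {-3}. (1, -3): f_x = 12 ≠ 0.
  x = 2: f_y(2, y) = -4*y - 12; vanishes at y ∈ {-3}. (2, -3): f_x = 27 ≠ 0.
  x = 3: f_y(3, y) = -6*y - 18; vanishes at y ∈ {-3}. (3, -3): f_x = 48 ≠ 0.
  x = 4: f_y(4, y) = -8*y - 24; vanishes at y ∈ {-3}. (4, -3): f_x = 75 ≠ 0.
Only singular point on the grid: (-1, -3).
Classify: substitute x = -1 + u, y = -3 + v and expand: f = u**3 - u*v**2 + v**2.
No constant or linear terms (consistent with a singular point). Quadratic part: v**2. Cubic part: u**3 - u*v**2.
The quadratic part v**2 is a perfect square, so there is a single (double) tangent line v = 0, i.e. y = -3. Restricting the cubic part to that line (v = 0) leaves u**3 ≠ 0, so f is not divisible by v and the branch is v² ≈ -u**3 to lowest order — this is a cusp.
Classification: cusp.


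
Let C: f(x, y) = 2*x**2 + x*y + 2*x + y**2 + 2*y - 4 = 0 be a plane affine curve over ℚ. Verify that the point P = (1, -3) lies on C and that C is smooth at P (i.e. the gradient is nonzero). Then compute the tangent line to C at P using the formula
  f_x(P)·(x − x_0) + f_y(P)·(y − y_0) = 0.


Tangent line at P: 3*x - 3*y - 12 = 0.

Step 1: f(1, -3) = 0, so P lies on C.
Step 2: partial derivatives
  f_x(x, y) = 4*x + y + 2, f_y(x, y) = x + 2*y + 2.
  f_x(P) = 3, f_y(P) = -3 (gradient nonzero, so P is smooth).
Step 3: tangent line at P: 3·(x − 1) + -3·(y − -3) = 0.
Expanding: 3*x - 3*y - 12 = 0.


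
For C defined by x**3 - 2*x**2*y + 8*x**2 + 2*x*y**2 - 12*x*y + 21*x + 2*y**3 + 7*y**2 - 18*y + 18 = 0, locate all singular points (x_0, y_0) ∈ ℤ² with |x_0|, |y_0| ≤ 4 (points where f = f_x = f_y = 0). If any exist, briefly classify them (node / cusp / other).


Singular points: {(-3, 0)}; classification: node.

Compute partial derivatives:
  f_x = 3*x**2 - 4*x*y + 16*x + 2*y**2 - 12*y + 21.
  f_y = -2*x**2 + 4*x*y - 12*x + 6*y**2 + 14*y - 18.
Scan x_0 ∈ {−4, ..., 4}. For each x_0, f_y(x_0, y) is a polynomial in y; find its integer roots y ∈ {−4, ..., 4}, then test f_x and f at those candidates.
  x = -4: f_y(-4, y) = 6*y**2 - 2*y - 2; no integer root y with |y| ≤ 4.
  x = -3: f_y(-3, y) = 6*y**2 + 2*y; vanishes at y ∈ {0}. (-3, 0): f_x = 0, f = 0 — SINGULAR.
  x = -2: f_y(-2, y) = 6*y**2 + 6*y - 2; no integer root y with |y| ≤ 4.
  x = -1: f_y(-1, y) = 6*y**2 + 10*y - 8; no integer root y with |y| ≤ 4.
  x = 0: f_y(0, y) = 6*y**2 + 14*y - 18; no integer root y with |y| ≤ 4.
  x = 1: f_y(1, y) = 6*y**2 + 18*y - 32; no integer root y with |y| ≤ 4.
  x = 2: f_y(2, y) = 6*y**2 + 22*y - 50; no integer root y with |y| ≤ 4.
  x = 3: f_y(3, y) = 6*y**2 + 26*y - 72; no integer root y with |y| ≤ 4.
  x = 4: f_y(4, y) = 6*y**2 + 30*y - 98; no integer root y with |y| ≤ 4.
Only singular point on the grid: (-3, 0).
Classify: substitute x = -3 + u, y = 0 + v and expand: f = u**3 - 2*u**2*v - u**2 + 2*u*v**2 + 2*v**3 + v**2.
No constant or linear terms (consistent with a singular point). Quadratic part: -u**2 + v**2. Cubic part: u**3 - 2*u**2*v + 2*u*v**2 + 2*v**3.
The quadratic part v**2 - u**2 = (v − u)(v + u) splits into two distinct linear factors, so there are two distinct tangent lines y − 0 = ±(x − -3) — this is a node (ordinary double point).
Classification: node.


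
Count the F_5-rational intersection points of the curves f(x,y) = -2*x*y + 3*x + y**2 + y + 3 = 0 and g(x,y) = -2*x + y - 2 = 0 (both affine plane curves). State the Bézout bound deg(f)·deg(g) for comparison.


Common zeros: {(4, 0)}; count = 1; Bézout bound = 2.

deg(f) = 2, deg(g) = 1, so Bézout bound = 2.
Scan x ∈ F_5. For each x, list the y ∈ F_5 with f(x, y) ≡ 0 and those with g(x, y) ≡ 0 (mod 5); the common zeros in that column are the intersection.
  x = 0: f ≡ 0 at y ∈ {1, 3}; g ≡ 0 at y ∈ {2}; common: ∅.
  x = 1: f ≡ 0 at y ∈ ∅; g ≡ 0 at y ∈ {4}; common: ∅.
  x = 2: f ≡ 0 at y ∈ ∅; g ≡ 0 at y ∈ {1}; common: ∅.
  x = 3: f ≡ 0 at y ∈ ∅; g ≡ 0 at y ∈ {3}; common: ∅.
  x = 4: f ≡ 0 at y ∈ {0, 2}; g ≡ 0 at y ∈ {0}; common: {0}.
Collecting: common zeros = {(4, 0)}, so the count is 1.
Comparison with the Bézout bound: 1 ≤ 2 = deg(f)·deg(g), as expected for curves with no common component (the affine F_5-count falls short of the bound because intersections may lie at infinity, over extension fields, or carry multiplicity).


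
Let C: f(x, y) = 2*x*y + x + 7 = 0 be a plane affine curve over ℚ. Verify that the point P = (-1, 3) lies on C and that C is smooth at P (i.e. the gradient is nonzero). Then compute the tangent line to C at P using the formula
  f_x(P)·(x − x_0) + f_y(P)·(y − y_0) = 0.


Tangent line at P: 7*x - 2*y + 13 = 0.

Step 1: f(-1, 3) = 0, so P lies on C.
Step 2: partial derivatives
  f_x(x, y) = 2*y + 1, f_y(x, y) = 2*x.
  f_x(P) = 7, f_y(P) = -2 (gradient nonzero, so P is smooth).
Step 3: tangent line at P: 7·(x − -1) + -2·(y − 3) = 0.
Expanding: 7*x - 2*y + 13 = 0.


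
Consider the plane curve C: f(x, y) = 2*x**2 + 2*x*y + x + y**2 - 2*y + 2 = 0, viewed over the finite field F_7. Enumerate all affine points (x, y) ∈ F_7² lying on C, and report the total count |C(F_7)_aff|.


Affine F_7-points: {(1, 3), (1, 4), (3, 1), (3, 2), (5, 2), (5, 4), (6, 1), (6, 3)}; count = 8.

For each of the 49 pairs (x, y) ∈ F_7², evaluate f(x, y) mod 7. Record the zeros.
  x = 0: [0↦2, 1↦1, 2↦2, 3↦5, 4↦3, 5↦3, 6↦5]  zeros at y ∈ ∅
  x = 1: [0↦5, 1↦6, 2↦2, 3↦0, 4↦0, 5↦2, 6↦6]  zeros at y ∈ {3, 4}
  x = 2: [0↦5, 1↦1, 2↦6, 3↦6, 4↦1, 5↦5, 6↦4]  zeros at y ∈ ∅
  x = 3: [0↦2, 1↦0, 2↦0, 3↦2, 4↦6, 5↦5, 6↦6]  zeros at y ∈ {1, 2}
  x = 4: [0↦3, 1↦3, 2↦5, 3↦2, 4↦1, 5↦2, 6↦5]  zeros at y ∈ ∅
  x = 5: [0↦1, 1↦3, 2↦0, 3↦6, 4↦0, 5↦3, 6↦1]  zeros at y ∈ {2, 4}
  x = 6: [0↦3, 1↦0, 2↦6, 3↦0, 4↦3, 5↦1, 6↦1]  zeros at y ∈ {1, 3}
Collecting zeros: affine points = {(1, 3), (1, 4), (3, 1), (3, 2), (5, 2), (5, 4), (6, 1), (6, 3)}.
Total count |C(F_7)_aff| = 8.


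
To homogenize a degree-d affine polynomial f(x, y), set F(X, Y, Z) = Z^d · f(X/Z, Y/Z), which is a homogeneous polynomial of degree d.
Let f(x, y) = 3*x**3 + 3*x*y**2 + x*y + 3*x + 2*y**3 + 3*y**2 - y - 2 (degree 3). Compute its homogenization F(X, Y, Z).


F(X, Y, Z) = 3*X**3 + 3*X*Y**2 + X*Y*Z + 3*X*Z**2 + 2*Y**3 + 3*Y**2*Z - Y*Z**2 - 2*Z**3

deg(f) = 3.
Substitute x = X/Z, y = Y/Z into f, then multiply by Z^3.
  monomial 3·x^3·y^0 ↦ 3·X^3·Y^0·Z^0.
  monomial 3·x^1·y^2 ↦ 3·X^1·Y^2·Z^0.
  monomial 1·x^1·y^1 ↦ 1·X^1·Y^1·Z^1.
  monomial 3·x^1·y^0 ↦ 3·X^1·Y^0·Z^2.
  monomial 2·x^0·y^3 ↦ 2·X^0·Y^3·Z^0.
  monomial 3·x^0·y^2 ↦ 3·X^0·Y^2·Z^1.
  monomial -1·x^0·y^1 ↦ -1·X^0·Y^1·Z^2.
  monomial -2·x^0·y^0 ↦ -2·X^0·Y^0·Z^3.
Collecting: F(X, Y, Z) = 3*X**3 + 3*X*Y**2 + X*Y*Z + 3*X*Z**2 + 2*Y**3 + 3*Y**2*Z - Y*Z**2 - 2*Z**3.


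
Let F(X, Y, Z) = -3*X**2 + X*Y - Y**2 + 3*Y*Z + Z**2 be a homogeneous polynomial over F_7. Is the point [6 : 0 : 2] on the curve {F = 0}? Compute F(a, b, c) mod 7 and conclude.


F(6,0,2) ≡ 1 (mod 7); P is NOT on the curve.

Evaluate F(6, 0, 2) term-by-term (mod 7).
  -3*X**2 ↦ -3·36·1·1 = -108
  X*Y ↦ 1·6·0·1 = 0
  -Y**2 ↦ -1·1·0·1 = 0
  3*Y*Z ↦ 3·1·0·2 = 0
  Z**2 ↦ 1·1·1·4 = 4
Sum: F(6, 0, 2) = (-108) + (0) + (0) + (0) + (4) = -104.
Reducing mod 7: -104 ≡ 1 (mod 7).
Since F(a, b, c) ≡ 1 ≠ 0 (mod 7), P does NOT lie on the curve.


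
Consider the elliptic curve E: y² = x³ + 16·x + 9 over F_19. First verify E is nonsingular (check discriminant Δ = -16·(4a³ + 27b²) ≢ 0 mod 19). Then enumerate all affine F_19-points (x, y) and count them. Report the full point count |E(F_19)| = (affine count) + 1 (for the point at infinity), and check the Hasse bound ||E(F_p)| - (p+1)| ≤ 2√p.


Affine points = {(0, 3), (0, 16), (1, 8), (1, 11), (2, 7), (2, 12), (4, 2), (4, 17), (5, 9), (5, 10), (6, 6), (6, 13), (13, 1), (13, 18), (17, 8), (17, 11), (18, 7), (18, 12)}; affine count = 18; |E(F_19)| = 19.

Discriminant check: Δ ∝ 4a³ + 27b² = 4·16³ + 27·9² = 4·4096 + 27·81 ≡ 8 (mod 19). Nonzero ⇒ E is nonsingular.
For each x ∈ F_19, compute rhs = x³ + 16·x + 9 mod 19, then count y ∈ F_19 with y² ≡ rhs.
  x = 0: rhs = 9, matching y values: 3, 16 (2 points).
  x = 1: rhs = 7, matching y values: 8, 11 (2 points).
  x = 2: rhs = 11, matching y values: 7, 12 (2 points).
  x = 3: rhs = 8, matching y values: none (0 points).
  x = 4: rhs = 4, matching y values: 2, 17 (2 points).
  x = 5: rhs = 5, matching y values: 9, 10 (2 points).
  x = 6: rhs = 17, matching y values: 6, 13 (2 points).
  x = 7: rhs = 8, matching y values: none (0 points).
  x = 8: rhs = 3, matching y values: none (0 points).
  x = 9: rhs = 8, matching y values: none (0 points).
  x = 10: rhs = 10, matching y values: none (0 points).
  x = 11: rhs = 15, matching y values: none (0 points).
  x = 12: rhs = 10, matching y values: none (0 points).
  x = 13: rhs = 1, matching y values: 1, 18 (2 points).
  x = 14: rhs = 13, matching y values: none (0 points).
  x = 15: rhs = 14, matching y values: none (0 points).
  x = 16: rhs = 10, matching y values: none (0 points).
  x = 17: rhs = 7, matching y values: 8, 11 (2 points).
  x = 18: rhs = 11, matching y values: 7, 12 (2 points).
Total affine count: 18.
Full point count |E(F_19)| = 18 + 1 = 19.
Hasse bound: |19 − (19+1)| = |-1| = 1 ≤ 2√19 ≈ 8.7178 ✓.


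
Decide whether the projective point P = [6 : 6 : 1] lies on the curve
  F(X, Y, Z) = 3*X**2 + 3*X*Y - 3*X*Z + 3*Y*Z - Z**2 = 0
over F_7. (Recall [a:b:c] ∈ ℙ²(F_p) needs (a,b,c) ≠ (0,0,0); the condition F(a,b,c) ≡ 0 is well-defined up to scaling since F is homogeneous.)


F(6,6,1) ≡ 5 (mod 7); P is NOT on the curve.

Evaluate F(6, 6, 1) term-by-term (mod 7).
  3*X**2 ↦ 3·36·1·1 = 108
  3*X*Y ↦ 3·6·6·1 = 108
  -3*X*Z ↦ -3·6·1·1 = -18
  3*Y*Z ↦ 3·1·6·1 = 18
  -Z**2 ↦ -1·1·1·1 = -1
Sum: F(6, 6, 1) = (108) + (108) + (-18) + (18) + (-1) = 215.
Reducing mod 7: 215 ≡ 5 (mod 7).
Since F(a, b, c) ≡ 5 ≠ 0 (mod 7), P does NOT lie on the curve.


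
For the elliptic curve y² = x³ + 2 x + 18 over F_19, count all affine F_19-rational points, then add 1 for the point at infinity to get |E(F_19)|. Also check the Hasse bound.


Affine points = {(2, 7), (2, 12), (5, 1), (5, 18), (9, 9), (9, 10), (14, 4), (14, 15), (16, 2), (16, 17), (17, 5), (17, 14)}; affine count = 12; |E(F_19)| = 13.

Discriminant check: Δ ∝ 4a³ + 27b² = 4·2³ + 27·18² = 4·8 + 27·324 ≡ 2 (mod 19). Nonzero ⇒ E is nonsingular.
For each x ∈ F_19, compute rhs = x³ + 2·x + 18 mod 19, then count y ∈ F_19 with y² ≡ rhs.
  x = 0: rhs = 18, matching y values: none (0 points).
  x = 1: rhs = 2, matching y values: none (0 points).
  x = 2: rhs = 11, matching y values: 7, 12 (2 points).
  x = 3: rhs = 13, matching y values: none (0 points).
  x = 4: rhs = 14, matching y values: none (0 points).
  x = 5: rhs = 1, matching y values: 1, 18 (2 points).
  x = 6: rhs = 18, matching y values: none (0 points).
  x = 7: rhs = 14, matching y values: none (0 points).
  x = 8: rhs = 14, matching y values: none (0 points).
  x = 9: rhs = 5, matching y values: 9, 10 (2 points).
  x = 10: rhs = 12, matching y values: none (0 points).
  x = 11: rhs = 3, matching y values: none (0 points).
  x = 12: rhs = 3, matching y values: none (0 points).
  x = 13: rhs = 18, matching y values: none (0 points).
  x = 14: rhs = 16, matching y values: 4, 15 (2 points).
  x = 15: rhs = 3, matching y values: none (0 points).
  x = 16: rhs = 4, matching y values: 2, 17 (2 points).
  x = 17: rhs = 6, matching y values: 5, 14 (2 points).
  x = 18: rhs = 15, matching y values: none (0 points).
Total affine count: 12.
Full point count |E(F_19)| = 12 + 1 = 13.
Hasse bound: |13 − (19+1)| = |-7| = 7 ≤ 2√19 ≈ 8.7178 ✓.


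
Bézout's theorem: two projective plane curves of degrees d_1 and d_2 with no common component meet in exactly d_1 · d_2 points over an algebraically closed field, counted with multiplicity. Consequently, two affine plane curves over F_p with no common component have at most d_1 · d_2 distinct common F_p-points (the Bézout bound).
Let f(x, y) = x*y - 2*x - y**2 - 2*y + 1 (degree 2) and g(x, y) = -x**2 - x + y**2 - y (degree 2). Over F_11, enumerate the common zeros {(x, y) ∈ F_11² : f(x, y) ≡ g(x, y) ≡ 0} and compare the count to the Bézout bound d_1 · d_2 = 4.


Common zeros: {(4, 5)}; count = 1; Bézout bound = 4.

deg(f) = 2, deg(g) = 2, so Bézout bound = 4.
Scan x ∈ F_11. For each x, list the y ∈ F_11 with f(x, y) ≡ 0 and those with g(x, y) ≡ 0 (mod 11); the common zeros in that column are the intersection.
  x = 0: f ≡ 0 at y ∈ ∅; g ≡ 0 at y ∈ {0, 1}; common: ∅.
  x = 1: f ≡ 0 at y ∈ ∅; g ≡ 0 at y ∈ {2, 10}; common: ∅.
  x = 2: f ≡ 0 at y ∈ ∅; g ≡ 0 at y ∈ {3, 9}; common: ∅.
  x = 3: f ≡ 0 at y ∈ {3, 9}; g ≡ 0 at y ∈ {4, 8}; common: ∅.
  x = 4: f ≡ 0 at y ∈ {5, 8}; g ≡ 0 at y ∈ {5, 7}; common: {5}.
  x = 5: f ≡ 0 at y ∈ ∅; g ≡ 0 at y ∈ {6}; common: ∅.
  x = 6: f ≡ 0 at y ∈ {0, 4}; g ≡ 0 at y ∈ {5, 7}; common: ∅.
  x = 7: f ≡ 0 at y ∈ ∅; g ≡ 0 at y ∈ {4, 8}; common: ∅.
  x = 8: f ≡ 0 at y ∈ {7, 10}; g ≡ 0 at y ∈ {3, 9}; common: ∅.
  x = 9: f ≡ 0 at y ∈ {1, 6}; g ≡ 0 at y ∈ {2, 10}; common: ∅.
  x = 10: f ≡ 0 at y ∈ ∅; g ≡ 0 at y ∈ {0, 1}; common: ∅.
Collecting: common zeros = {(4, 5)}, so the count is 1.
Comparison with the Bézout bound: 1 ≤ 4 = deg(f)·deg(g), as expected for curves with no common component (the affine F_11-count falls short of the bound because intersections may lie at infinity, over extension fields, or carry multiplicity).


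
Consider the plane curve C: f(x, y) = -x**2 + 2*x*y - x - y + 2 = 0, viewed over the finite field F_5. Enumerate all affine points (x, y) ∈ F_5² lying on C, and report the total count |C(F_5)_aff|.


Affine F_5-points: {(0, 2), (1, 0), (2, 3), (3, 0), (3, 1), (3, 2), (3, 3), (3, 4), (4, 4)}; count = 9.

For each of the 25 pairs (x, y) ∈ F_5², evaluate f(x, y) mod 5. Record the zeros.
  x = 0: [0↦2, 1↦1, 2↦0, 3↦4, 4↦3]  zeros at y ∈ {2}
  x = 1: [0↦0, 1↦1, 2↦2, 3↦3, 4↦4]  zeros at y ∈ {0}
  x = 2: [0↦1, 1↦4, 2↦2, 3↦0, 4↦3]  zeros at y ∈ {3}
  x = 3: [0↦0, 1↦0, 2↦0, 3↦0, 4↦0]  zeros at y ∈ {0, 1, 2, 3, 4}
  x = 4: [0↦2, 1↦4, 2↦1, 3↦3, 4↦0]  zeros at y ∈ {4}
Collecting zeros: affine points = {(0, 2), (1, 0), (2, 3), (3, 0), (3, 1), (3, 2), (3, 3), (3, 4), (4, 4)}.
Total count |C(F_5)_aff| = 9.


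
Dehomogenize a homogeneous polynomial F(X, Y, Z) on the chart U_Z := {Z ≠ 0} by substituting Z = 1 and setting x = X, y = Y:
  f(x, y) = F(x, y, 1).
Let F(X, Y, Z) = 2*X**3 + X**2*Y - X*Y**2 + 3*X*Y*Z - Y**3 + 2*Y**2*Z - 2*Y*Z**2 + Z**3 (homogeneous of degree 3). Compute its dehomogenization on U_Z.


f(x, y) = 2*x**3 + x**2*y - x*y**2 + 3*x*y - y**3 + 2*y**2 - 2*y + 1

On U_Z we set Z = 1. Each monomial c·X^i·Y^j·Z^k in F becomes c·x^i·y^j·1^k = c·x^i·y^j.
Substituting Z = 1: F(X, Y, 1) = 2*x**3 + x**2*y - x*y**2 + 3*x*y - y**3 + 2*y**2 - 2*y + 1.
Note: deg(f) ≤ deg(F) = 3; strict inequality happens when F is divisible by Z (lost terms).


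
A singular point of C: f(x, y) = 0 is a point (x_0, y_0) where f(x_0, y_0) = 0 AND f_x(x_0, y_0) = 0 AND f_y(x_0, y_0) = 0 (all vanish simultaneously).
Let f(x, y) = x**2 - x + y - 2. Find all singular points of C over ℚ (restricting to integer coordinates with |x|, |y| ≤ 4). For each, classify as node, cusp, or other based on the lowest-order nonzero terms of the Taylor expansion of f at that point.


No singular points in the scanned grid; C is smooth there.

Compute partial derivatives:
  f_x = 2*x - 1.
  f_y = 1.
f_y = 1 is a nonzero constant, so f_y never vanishes: no point (x, y) can satisfy f = f_x = f_y = 0. In particular no (x, y) ∈ {−4, ..., 4}² is singular; the curve is smooth.


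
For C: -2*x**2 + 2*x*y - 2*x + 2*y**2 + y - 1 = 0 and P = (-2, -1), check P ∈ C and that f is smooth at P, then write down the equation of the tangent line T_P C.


Tangent line at P: 4*x - 7*y + 1 = 0.

Step 1: f(-2, -1) = 0, so P lies on C.
Step 2: partial derivatives
  f_x(x, y) = -4*x + 2*y - 2, f_y(x, y) = 2*x + 4*y + 1.
  f_x(P) = 4, f_y(P) = -7 (gradient nonzero, so P is smooth).
Step 3: tangent line at P: 4·(x − -2) + -7·(y − -1) = 0.
Expanding: 4*x - 7*y + 1 = 0.


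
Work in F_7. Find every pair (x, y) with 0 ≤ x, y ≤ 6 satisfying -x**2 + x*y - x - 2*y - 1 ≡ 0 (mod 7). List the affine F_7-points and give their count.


Affine F_7-points: {(0, 3), (1, 4), (2, 0), (2, 1), (2, 2), (2, 3), (2, 4), (2, 5), (2, 6), (3, 6), (4, 0), (5, 1), (6, 2)}; count = 13.

For each of the 49 pairs (x, y) ∈ F_7², evaluate f(x, y) mod 7. Record the zeros.
  x = 0: [0↦6, 1↦4, 2↦2, 3↦0, 4↦5, 5↦3, 6↦1]  zeros at y ∈ {3}
  x = 1: [0↦4, 1↦3, 2↦2, 3↦1, 4↦0, 5↦6, 6↦5]  zeros at y ∈ {4}
  x = 2: [0↦0, 1↦0, 2↦0, 3↦0, 4↦0, 5↦0, 6↦0]  zeros at y ∈ {0, 1, 2, 3, 4, 5, 6}
  x = 3: [0↦1, 1↦2, 2↦3, 3↦4, 4↦5, 5↦6, 6↦0]  zeros at y ∈ {6}
  x = 4: [0↦0, 1↦2, 2↦4, 3↦6, 4↦1, 5↦3, 6↦5]  zeros at y ∈ {0}
  x = 5: [0↦4, 1↦0, 2↦3, 3↦6, 4↦2, 5↦5, 6↦1]  zeros at y ∈ {1}
  x = 6: [0↦6, 1↦3, 2↦0, 3↦4, 4↦1, 5↦5, 6↦2]  zeros at y ∈ {2}
Collecting zeros: affine points = {(0, 3), (1, 4), (2, 0), (2, 1), (2, 2), (2, 3), (2, 4), (2, 5), (2, 6), (3, 6), (4, 0), (5, 1), (6, 2)}.
Total count |C(F_7)_aff| = 13.


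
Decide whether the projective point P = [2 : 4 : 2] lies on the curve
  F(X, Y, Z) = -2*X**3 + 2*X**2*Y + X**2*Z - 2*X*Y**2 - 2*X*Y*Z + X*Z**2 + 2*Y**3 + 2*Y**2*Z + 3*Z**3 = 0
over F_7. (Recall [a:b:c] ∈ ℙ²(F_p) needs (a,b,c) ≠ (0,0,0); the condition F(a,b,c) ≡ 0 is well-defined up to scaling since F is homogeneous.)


F(2,4,2) ≡ 5 (mod 7); P is NOT on the curve.

Evaluate F(2, 4, 2) term-by-term (mod 7).
  -2*X**3 ↦ -2·8·1·1 = -16
  2*X**2*Y ↦ 2·4·4·1 = 32
  X**2*Z ↦ 1·4·1·2 = 8
  -2*X*Y**2 ↦ -2·2·16·1 = -64
  -2*X*Y*Z ↦ -2·2·4·2 = -32
  X*Z**2 ↦ 1·2·1·4 = 8
  2*Y**3 ↦ 2·1·64·1 = 128
  2*Y**2*Z ↦ 2·1·16·2 = 64
  3*Z**3 ↦ 3·1·1·8 = 24
Sum: F(2, 4, 2) = (-16) + (32) + (8) + (-64) + (-32) + (8) + (128) + (64) + (24) = 152.
Reducing mod 7: 152 ≡ 5 (mod 7).
Since F(a, b, c) ≡ 5 ≠ 0 (mod 7), P does NOT lie on the curve.


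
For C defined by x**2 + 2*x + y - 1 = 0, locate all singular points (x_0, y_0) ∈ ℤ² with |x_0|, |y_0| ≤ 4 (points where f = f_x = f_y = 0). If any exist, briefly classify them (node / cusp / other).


No singular points in the scanned grid; C is smooth there.

Compute partial derivatives:
  f_x = 2*x + 2.
  f_y = 1.
f_y = 1 is a nonzero constant, so f_y never vanishes: no point (x, y) can satisfy f = f_x = f_y = 0. In particular no (x, y) ∈ {−4, ..., 4}² is singular; the curve is smooth.


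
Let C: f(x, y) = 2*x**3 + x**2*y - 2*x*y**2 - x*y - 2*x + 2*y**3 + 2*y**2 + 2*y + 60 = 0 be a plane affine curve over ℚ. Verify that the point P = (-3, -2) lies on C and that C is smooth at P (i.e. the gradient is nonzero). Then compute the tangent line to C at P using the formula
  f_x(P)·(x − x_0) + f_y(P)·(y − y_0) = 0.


Tangent line at P: 58*x + 6*y + 186 = 0.

Step 1: f(-3, -2) = 0, so P lies on C.
Step 2: partial derivatives
  f_x(x, y) = 6*x**2 + 2*x*y - 2*y**2 - y - 2, f_y(x, y) = x**2 - 4*x*y - x + 6*y**2 + 4*y + 2.
  f_x(P) = 58, f_y(P) = 6 (gradient nonzero, so P is smooth).
Step 3: tangent line at P: 58·(x − -3) + 6·(y − -2) = 0.
Expanding: 58*x + 6*y + 186 = 0.


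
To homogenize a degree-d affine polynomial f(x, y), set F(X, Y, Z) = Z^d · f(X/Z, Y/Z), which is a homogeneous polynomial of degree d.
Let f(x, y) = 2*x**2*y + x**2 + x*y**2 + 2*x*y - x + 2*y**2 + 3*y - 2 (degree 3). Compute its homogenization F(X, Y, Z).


F(X, Y, Z) = 2*X**2*Y + X**2*Z + X*Y**2 + 2*X*Y*Z - X*Z**2 + 2*Y**2*Z + 3*Y*Z**2 - 2*Z**3

deg(f) = 3.
Substitute x = X/Z, y = Y/Z into f, then multiply by Z^3.
  monomial 2·x^2·y^1 ↦ 2·X^2·Y^1·Z^0.
  monomial 1·x^2·y^0 ↦ 1·X^2·Y^0·Z^1.
  monomial 1·x^1·y^2 ↦ 1·X^1·Y^2·Z^0.
  monomial 2·x^1·y^1 ↦ 2·X^1·Y^1·Z^1.
  monomial -1·x^1·y^0 ↦ -1·X^1·Y^0·Z^2.
  monomial 2·x^0·y^2 ↦ 2·X^0·Y^2·Z^1.
  monomial 3·x^0·y^1 ↦ 3·X^0·Y^1·Z^2.
  monomial -2·x^0·y^0 ↦ -2·X^0·Y^0·Z^3.
Collecting: F(X, Y, Z) = 2*X**2*Y + X**2*Z + X*Y**2 + 2*X*Y*Z - X*Z**2 + 2*Y**2*Z + 3*Y*Z**2 - 2*Z**3.


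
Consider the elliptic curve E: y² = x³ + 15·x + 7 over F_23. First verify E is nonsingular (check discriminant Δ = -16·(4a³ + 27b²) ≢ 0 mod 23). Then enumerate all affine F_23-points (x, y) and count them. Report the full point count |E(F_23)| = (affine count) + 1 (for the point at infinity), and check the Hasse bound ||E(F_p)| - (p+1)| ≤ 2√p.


Affine points = {(1, 0), (4, 4), (4, 19), (5, 0), (7, 8), (7, 15), (8, 8), (8, 15), (11, 10), (11, 13), (12, 11), (12, 12), (17, 0), (20, 2), (20, 21)}; affine count = 15; |E(F_23)| = 16.

Discriminant check: Δ ∝ 4a³ + 27b² = 4·15³ + 27·7² = 4·3375 + 27·49 ≡ 11 (mod 23). Nonzero ⇒ E is nonsingular.
For each x ∈ F_23, compute rhs = x³ + 15·x + 7 mod 23, then count y ∈ F_23 with y² ≡ rhs.
  x = 0: rhs = 7, matching y values: none (0 points).
  x = 1: rhs = 0, matching y values: 0 (1 points).
  x = 2: rhs = 22, matching y values: none (0 points).
  x = 3: rhs = 10, matching y values: none (0 points).
  x = 4: rhs = 16, matching y values: 4, 19 (2 points).
  x = 5: rhs = 0, matching y values: 0 (1 points).
  x = 6: rhs = 14, matching y values: none (0 points).
  x = 7: rhs = 18, matching y values: 8, 15 (2 points).
  x = 8: rhs = 18, matching y values: 8, 15 (2 points).
  x = 9: rhs = 20, matching y values: none (0 points).
  x = 10: rhs = 7, matching y values: none (0 points).
  x = 11: rhs = 8, matching y values: 10, 13 (2 points).
  x = 12: rhs = 6, matching y values: 11, 12 (2 points).
  x = 13: rhs = 7, matching y values: none (0 points).
  x = 14: rhs = 17, matching y values: none (0 points).
  x = 15: rhs = 19, matching y values: none (0 points).
  x = 16: rhs = 19, matching y values: none (0 points).
  x = 17: rhs = 0, matching y values: 0 (1 points).
  x = 18: rhs = 14, matching y values: none (0 points).
  x = 19: rhs = 21, matching y values: none (0 points).
  x = 20: rhs = 4, matching y values: 2, 21 (2 points).
  x = 21: rhs = 15, matching y values: none (0 points).
  x = 22: rhs = 14, matching y values: none (0 points).
Total affine count: 15.
Full point count |E(F_23)| = 15 + 1 = 16.
Hasse bound: |16 − (23+1)| = |-8| = 8 ≤ 2√23 ≈ 9.5917 ✓.


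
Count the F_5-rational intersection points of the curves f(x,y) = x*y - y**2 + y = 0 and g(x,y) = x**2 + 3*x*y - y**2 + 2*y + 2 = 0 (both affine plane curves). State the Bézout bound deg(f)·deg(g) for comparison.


Common zeros: ∅; count = 0; Bézout bound = 4.

deg(f) = 2, deg(g) = 2, so Bézout bound = 4.
Scan x ∈ F_5. For each x, list the y ∈ F_5 with f(x, y) ≡ 0 and those with g(x, y) ≡ 0 (mod 5); the common zeros in that column are the intersection.
  x = 0: f ≡ 0 at y ∈ {0, 1}; g ≡ 0 at y ∈ ∅; common: ∅.
  x = 1: f ≡ 0 at y ∈ {0, 2}; g ≡ 0 at y ∈ ∅; common: ∅.
  x = 2: f ≡ 0 at y ∈ {0, 3}; g ≡ 0 at y ∈ ∅; common: ∅.
  x = 3: f ≡ 0 at y ∈ {0, 4}; g ≡ 0 at y ∈ {3}; common: ∅.
  x = 4: f ≡ 0 at y ∈ {0}; g ≡ 0 at y ∈ ∅; common: ∅.
Collecting: common zeros = ∅, so the count is 0.
Comparison with the Bézout bound: 0 ≤ 4 = deg(f)·deg(g), as expected for curves with no common component (the affine F_5-count falls short of the bound because intersections may lie at infinity, over extension fields, or carry multiplicity).


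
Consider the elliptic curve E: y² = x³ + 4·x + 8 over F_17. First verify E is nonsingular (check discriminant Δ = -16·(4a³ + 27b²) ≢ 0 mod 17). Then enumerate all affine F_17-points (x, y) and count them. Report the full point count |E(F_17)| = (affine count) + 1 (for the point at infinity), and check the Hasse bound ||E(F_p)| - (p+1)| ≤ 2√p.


Affine points = {(0, 5), (0, 12), (1, 8), (1, 9), (3, 8), (3, 9), (5, 0), (8, 5), (8, 12), (9, 5), (9, 12), (12, 4), (12, 13), (13, 8), (13, 9), (15, 3), (15, 14)}; affine count = 17; |E(F_17)| = 18.

Discriminant check: Δ ∝ 4a³ + 27b² = 4·4³ + 27·8² = 4·64 + 27·64 ≡ 12 (mod 17). Nonzero ⇒ E is nonsingular.
For each x ∈ F_17, compute rhs = x³ + 4·x + 8 mod 17, then count y ∈ F_17 with y² ≡ rhs.
  x = 0: rhs = 8, matching y values: 5, 12 (2 points).
  x = 1: rhs = 13, matching y values: 8, 9 (2 points).
  x = 2: rhs = 7, matching y values: none (0 points).
  x = 3: rhs = 13, matching y values: 8, 9 (2 points).
  x = 4: rhs = 3, matching y values: none (0 points).
  x = 5: rhs = 0, matching y values: 0 (1 points).
  x = 6: rhs = 10, matching y values: none (0 points).
  x = 7: rhs = 5, matching y values: none (0 points).
  x = 8: rhs = 8, matching y values: 5, 12 (2 points).
  x = 9: rhs = 8, matching y values: 5, 12 (2 points).
  x = 10: rhs = 11, matching y values: none (0 points).
  x = 11: rhs = 6, matching y values: none (0 points).
  x = 12: rhs = 16, matching y values: 4, 13 (2 points).
  x = 13: rhs = 13, matching y values: 8, 9 (2 points).
  x = 14: rhs = 3, matching y values: none (0 points).
  x = 15: rhs = 9, matching y values: 3, 14 (2 points).
  x = 16: rhs = 3, matching y values: none (0 points).
Total affine count: 17.
Full point count |E(F_17)| = 17 + 1 = 18.
Hasse bound: |18 − (17+1)| = |0| = 0 ≤ 2√17 ≈ 8.2462 ✓.


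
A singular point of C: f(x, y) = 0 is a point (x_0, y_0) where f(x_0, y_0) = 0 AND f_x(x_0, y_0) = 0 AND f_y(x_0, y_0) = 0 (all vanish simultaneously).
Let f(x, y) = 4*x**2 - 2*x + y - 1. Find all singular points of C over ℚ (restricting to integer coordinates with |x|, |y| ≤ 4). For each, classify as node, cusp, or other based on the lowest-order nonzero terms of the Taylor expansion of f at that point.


No singular points in the scanned grid; C is smooth there.

Compute partial derivatives:
  f_x = 8*x - 2.
  f_y = 1.
f_y = 1 is a nonzero constant, so f_y never vanishes: no point (x, y) can satisfy f = f_x = f_y = 0. In particular no (x, y) ∈ {−4, ..., 4}² is singular; the curve is smooth.


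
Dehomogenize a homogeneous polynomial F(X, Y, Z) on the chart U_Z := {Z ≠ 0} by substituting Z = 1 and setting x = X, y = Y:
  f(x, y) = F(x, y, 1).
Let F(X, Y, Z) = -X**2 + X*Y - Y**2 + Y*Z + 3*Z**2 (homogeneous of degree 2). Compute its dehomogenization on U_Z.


f(x, y) = -x**2 + x*y - y**2 + y + 3

On U_Z we set Z = 1. Each monomial c·X^i·Y^j·Z^k in F becomes c·x^i·y^j·1^k = c·x^i·y^j.
Substituting Z = 1: F(X, Y, 1) = -x**2 + x*y - y**2 + y + 3.
Note: deg(f) ≤ deg(F) = 2; strict inequality happens when F is divisible by Z (lost terms).


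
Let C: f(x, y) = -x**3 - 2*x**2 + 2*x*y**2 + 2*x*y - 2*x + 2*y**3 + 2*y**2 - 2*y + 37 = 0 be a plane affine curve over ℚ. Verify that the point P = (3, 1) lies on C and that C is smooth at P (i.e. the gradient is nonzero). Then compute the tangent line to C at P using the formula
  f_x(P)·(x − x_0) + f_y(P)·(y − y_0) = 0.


Tangent line at P: -37*x + 26*y + 85 = 0.

Step 1: f(3, 1) = 0, so P lies on C.
Step 2: partial derivatives
  f_x(x, y) = -3*x**2 - 4*x + 2*y**2 + 2*y - 2, f_y(x, y) = 4*x*y + 2*x + 6*y**2 + 4*y - 2.
  f_x(P) = -37, f_y(P) = 26 (gradient nonzero, so P is smooth).
Step 3: tangent line at P: -37·(x − 3) + 26·(y − 1) = 0.
Expanding: -37*x + 26*y + 85 = 0.


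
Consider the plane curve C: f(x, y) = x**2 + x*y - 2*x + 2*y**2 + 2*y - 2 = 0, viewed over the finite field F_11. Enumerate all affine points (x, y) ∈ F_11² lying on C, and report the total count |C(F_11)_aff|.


Affine F_11-points: {(0, 3), (0, 7), (1, 2), (5, 1), (6, 0), (6, 7), (7, 0), (7, 1), (10, 2), (10, 3)}; count = 10.

For each of the 121 pairs (x, y) ∈ F_11², evaluate f(x, y) mod 11. Record the zeros.
  x = 0: [0↦9, 1↦2, 2↦10, 3↦0, 4↦5, 5↦3, 6↦5, 7↦0, 8↦10, 9↦2, 10↦9]  zeros at y ∈ {3, 7}
  x = 1: [0↦8, 1↦2, 2↦0, 3↦2, 4↦8, 5↦7, 6↦10, 7↦6, 8↦6, 9↦10, 10↦7]  zeros at y ∈ {2}
  x = 2: [0↦9, 1↦4, 2↦3, 3↦6, 4↦2, 5↦2, 6↦6, 7↦3, 8↦4, 9↦9, 10↦7]  zeros at y ∈ ∅
  x = 3: [0↦1, 1↦8, 2↦8, 3↦1, 4↦9, 5↦10, 6↦4, 7↦2, 8↦4, 9↦10, 10↦9]  zeros at y ∈ ∅
  x = 4: [0↦6, 1↦3, 2↦4, 3↦9, 4↦7, 5↦9, 6↦4, 7↦3, 8↦6, 9↦2, 10↦2]  zeros at y ∈ ∅
  x = 5: [0↦2, 1↦0, 2↦2, 3↦8, 4↦7, 5↦10, 6↦6, 7↦6, 8↦10, 9↦7, 10↦8]  zeros at y ∈ {1}
  x = 6: [0↦0, 1↦10, 2↦2, 3↦9, 4↦9, 5↦2, 6↦10, 7↦0, 8↦5, 9↦3, 10↦5]  zeros at y ∈ {0, 7}
  x = 7: [0↦0, 1↦0, 2↦4, 3↦1, 4↦2, 5↦7, 6↦5, 7↦7, 8↦2, 9↦1, 10↦4]  zeros at y ∈ {0, 1}
  x = 8: [0↦2, 1↦3, 2↦8, 3↦6, 4↦8, 5↦3, 6↦2, 7↦5, 8↦1, 9↦1, 10↦5]  zeros at y ∈ ∅
  x = 9: [0↦6, 1↦8, 2↦3, 3↦2, 4↦5, 5↦1, 6↦1, 7↦5, 8↦2, 9↦3, 10↦8]  zeros at y ∈ ∅
  x = 10: [0↦1, 1↦4, 2↦0, 3↦0, 4↦4, 5↦1, 6↦2, 7↦7, 8↦5, 9↦7, 10↦2]  zeros at y ∈ {2, 3}
Collecting zeros: affine points = {(0, 3), (0, 7), (1, 2), (5, 1), (6, 0), (6, 7), (7, 0), (7, 1), (10, 2), (10, 3)}.
Total count |C(F_11)_aff| = 10.


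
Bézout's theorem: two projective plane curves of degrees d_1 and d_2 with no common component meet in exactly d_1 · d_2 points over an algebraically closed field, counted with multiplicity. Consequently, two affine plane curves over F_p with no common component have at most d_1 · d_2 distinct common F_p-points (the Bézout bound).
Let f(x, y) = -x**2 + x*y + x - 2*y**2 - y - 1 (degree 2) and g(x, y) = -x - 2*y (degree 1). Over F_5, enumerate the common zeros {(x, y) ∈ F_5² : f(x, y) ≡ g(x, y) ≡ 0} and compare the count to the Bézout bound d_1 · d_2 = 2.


Common zeros: ∅; count = 0; Bézout bound = 2.

deg(f) = 2, deg(g) = 1, so Bézout bound = 2.
Scan x ∈ F_5. For each x, list the y ∈ F_5 with f(x, y) ≡ 0 and those with g(x, y) ≡ 0 (mod 5); the common zeros in that column are the intersection.
  x = 0: f ≡ 0 at y ∈ ∅; g ≡ 0 at y ∈ {0}; common: ∅.
  x = 1: f ≡ 0 at y ∈ ∅; g ≡ 0 at y ∈ {2}; common: ∅.
  x = 2: f ≡ 0 at y ∈ ∅; g ≡ 0 at y ∈ {4}; common: ∅.
  x = 3: f ≡ 0 at y ∈ ∅; g ≡ 0 at y ∈ {1}; common: ∅.
  x = 4: f ≡ 0 at y ∈ {2}; g ≡ 0 at y ∈ {3}; common: ∅.
Collecting: common zeros = ∅, so the count is 0.
Comparison with the Bézout bound: 0 ≤ 2 = deg(f)·deg(g), as expected for curves with no common component (the affine F_5-count falls short of the bound because intersections may lie at infinity, over extension fields, or carry multiplicity).


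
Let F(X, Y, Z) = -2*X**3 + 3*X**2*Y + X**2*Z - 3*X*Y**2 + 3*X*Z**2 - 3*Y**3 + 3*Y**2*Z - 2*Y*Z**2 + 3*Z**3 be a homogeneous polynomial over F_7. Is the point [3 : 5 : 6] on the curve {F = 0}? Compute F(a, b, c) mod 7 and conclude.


F(3,5,6) ≡ 2 (mod 7); P is NOT on the curve.

Evaluate F(3, 5, 6) term-by-term (mod 7).
  -2*X**3 ↦ -2·27·1·1 = -54
  3*X**2*Y ↦ 3·9·5·1 = 135
  X**2*Z ↦ 1·9·1·6 = 54
  -3*X*Y**2 ↦ -3·3·25·1 = -225
  3*X*Z**2 ↦ 3·3·1·36 = 324
  -3*Y**3 ↦ -3·1·125·1 = -375
  3*Y**2*Z ↦ 3·1·25·6 = 450
  -2*Y*Z**2 ↦ -2·1·5·36 = -360
  3*Z**3 ↦ 3·1·1·216 = 648
Sum: F(3, 5, 6) = (-54) + (135) + (54) + (-225) + (324) + (-375) + (450) + (-360) + (648) = 597.
Reducing mod 7: 597 ≡ 2 (mod 7).
Since F(a, b, c) ≡ 2 ≠ 0 (mod 7), P does NOT lie on the curve.


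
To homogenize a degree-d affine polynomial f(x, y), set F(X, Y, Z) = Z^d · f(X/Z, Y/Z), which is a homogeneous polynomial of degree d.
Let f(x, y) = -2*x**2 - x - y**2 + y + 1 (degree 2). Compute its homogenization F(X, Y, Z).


F(X, Y, Z) = -2*X**2 - X*Z - Y**2 + Y*Z + Z**2

deg(f) = 2.
Substitute x = X/Z, y = Y/Z into f, then multiply by Z^2.
  monomial -2·x^2·y^0 ↦ -2·X^2·Y^0·Z^0.
  monomial -1·x^1·y^0 ↦ -1·X^1·Y^0·Z^1.
  monomial -1·x^0·y^2 ↦ -1·X^0·Y^2·Z^0.
  monomial 1·x^0·y^1 ↦ 1·X^0·Y^1·Z^1.
  monomial 1·x^0·y^0 ↦ 1·X^0·Y^0·Z^2.
Collecting: F(X, Y, Z) = -2*X**2 - X*Z - Y**2 + Y*Z + Z**2.


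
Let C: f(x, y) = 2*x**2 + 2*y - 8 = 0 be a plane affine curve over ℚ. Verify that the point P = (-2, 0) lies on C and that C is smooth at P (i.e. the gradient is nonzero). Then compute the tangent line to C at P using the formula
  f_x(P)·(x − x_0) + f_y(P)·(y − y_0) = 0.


Tangent line at P: -8*x + 2*y - 16 = 0.

Step 1: f(-2, 0) = 0, so P lies on C.
Step 2: partial derivatives
  f_x(x, y) = 4*x, f_y(x, y) = 2.
  f_x(P) = -8, f_y(P) = 2 (gradient nonzero, so P is smooth).
Step 3: tangent line at P: -8·(x − -2) + 2·(y − 0) = 0.
Expanding: -8*x + 2*y - 16 = 0.


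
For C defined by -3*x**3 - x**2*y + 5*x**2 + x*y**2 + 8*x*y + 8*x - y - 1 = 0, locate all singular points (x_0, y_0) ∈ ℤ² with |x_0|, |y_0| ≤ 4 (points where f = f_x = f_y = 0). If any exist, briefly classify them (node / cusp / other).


Singular points: {(1, -3)}; classification: node.

Compute partial derivatives:
  f_x = -9*x**2 - 2*x*y + 10*x + y**2 + 8*y + 8.
  f_y = -x**2 + 2*x*y + 8*x - 1.
Scan x_0 ∈ {−4, ..., 4}. For each x_0, f_y(x_0, y) is a polynomial in y; find its integer roots y ∈ {−4, ..., 4}, then test f_x and f at those candidates.
  x = -4: f_y(-4, y) = -8*y - 49; no integer root y with |y| ≤ 4.
  x = -3: f_y(-3, y) = -6*y - 34; no integer root y with |y| ≤ 4.
  x = -2: f_y(-2, y) = -4*y - 21; no integer root y with |y| ≤ 4.
  x = -1: f_y(-1, y) = -2*y - 10; no integer root y with |y| ≤ 4.
  x = 0: f_y(0, y) = -1; no integer root y with |y| ≤ 4.
  x = 1: f_y(1, y) = 2*y + 6; vanishes at y ∈ {-3}. (1, -3): f_x = 0, f = 0 — SINGULAR.
  x = 2: f_y(2, y) = 4*y + 11; no integer root y with |y| ≤ 4.
  x = 3: f_y(3, y) = 6*y + 14; no integer root y with |y| ≤ 4.
  x = 4: f_y(4, y) = 8*y + 15; no integer root y with |y| ≤ 4.
Only singular point on the grid: (1, -3).
Classify: substitute x = 1 + u, y = -3 + v and expand: f = -3*u**3 - u**2*v - u**2 + u*v**2 + v**2.
No constant or linear terms (consistent with a singular point). Quadratic part: -u**2 + v**2. Cubic part: -3*u**3 - u**2*v + u*v**2.
The quadratic part v**2 - u**2 = (v − u)(v + u) splits into two distinct linear factors, so there are two distinct tangent lines y − -3 = ±(x − 1) — this is a node (ordinary double point).
Classification: node.


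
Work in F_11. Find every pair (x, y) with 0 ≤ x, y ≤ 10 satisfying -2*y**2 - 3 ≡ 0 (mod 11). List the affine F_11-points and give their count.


Affine F_11-points: {(0, 2), (0, 9), (1, 2), (1, 9), (2, 2), (2, 9), (3, 2), (3, 9), (4, 2), (4, 9), (5, 2), (5, 9), (6, 2), (6, 9), (7, 2), (7, 9), (8, 2), (8, 9), (9, 2), (9, 9), (10, 2), (10, 9)}; count = 22.

For each of the 121 pairs (x, y) ∈ F_11², evaluate f(x, y) mod 11. Record the zeros.
  x = 0: [0↦8, 1↦6, 2↦0, 3↦1, 4↦9, 5↦2, 6↦2, 7↦9, 8↦1, 9↦0, 10↦6]  zeros at y ∈ {2, 9}
  x = 1: [0↦8, 1↦6, 2↦0, 3↦1, 4↦9, 5↦2, 6↦2, 7↦9, 8↦1, 9↦0, 10↦6]  zeros at y ∈ {2, 9}
  x = 2: [0↦8, 1↦6, 2↦0, 3↦1, 4↦9, 5↦2, 6↦2, 7↦9, 8↦1, 9↦0, 10↦6]  zeros at y ∈ {2, 9}
  x = 3: [0↦8, 1↦6, 2↦0, 3↦1, 4↦9, 5↦2, 6↦2, 7↦9, 8↦1, 9↦0, 10↦6]  zeros at y ∈ {2, 9}
  x = 4: [0↦8, 1↦6, 2↦0, 3↦1, 4↦9, 5↦2, 6↦2, 7↦9, 8↦1, 9↦0, 10↦6]  zeros at y ∈ {2, 9}
  x = 5: [0↦8, 1↦6, 2↦0, 3↦1, 4↦9, 5↦2, 6↦2, 7↦9, 8↦1, 9↦0, 10↦6]  zeros at y ∈ {2, 9}
  x = 6: [0↦8, 1↦6, 2↦0, 3↦1, 4↦9, 5↦2, 6↦2, 7↦9, 8↦1, 9↦0, 10↦6]  zeros at y ∈ {2, 9}
  x = 7: [0↦8, 1↦6, 2↦0, 3↦1, 4↦9, 5↦2, 6↦2, 7↦9, 8↦1, 9↦0, 10↦6]  zeros at y ∈ {2, 9}
  x = 8: [0↦8, 1↦6, 2↦0, 3↦1, 4↦9, 5↦2, 6↦2, 7↦9, 8↦1, 9↦0, 10↦6]  zeros at y ∈ {2, 9}
  x = 9: [0↦8, 1↦6, 2↦0, 3↦1, 4↦9, 5↦2, 6↦2, 7↦9, 8↦1, 9↦0, 10↦6]  zeros at y ∈ {2, 9}
  x = 10: [0↦8, 1↦6, 2↦0, 3↦1, 4↦9, 5↦2, 6↦2, 7↦9, 8↦1, 9↦0, 10↦6]  zeros at y ∈ {2, 9}
Collecting zeros: affine points = {(0, 2), (0, 9), (1, 2), (1, 9), (2, 2), (2, 9), (3, 2), (3, 9), (4, 2), (4, 9), (5, 2), (5, 9), (6, 2), (6, 9), (7, 2), (7, 9), (8, 2), (8, 9), (9, 2), (9, 9), (10, 2), (10, 9)}.
Total count |C(F_11)_aff| = 22.


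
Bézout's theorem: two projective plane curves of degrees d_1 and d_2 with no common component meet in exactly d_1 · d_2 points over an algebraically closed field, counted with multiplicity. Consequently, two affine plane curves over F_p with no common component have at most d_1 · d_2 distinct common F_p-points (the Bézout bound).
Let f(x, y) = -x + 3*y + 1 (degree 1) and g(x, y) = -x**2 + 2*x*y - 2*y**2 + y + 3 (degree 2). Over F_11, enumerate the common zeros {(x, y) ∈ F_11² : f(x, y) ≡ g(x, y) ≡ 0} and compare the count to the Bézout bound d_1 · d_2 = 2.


Common zeros: {(0, 7), (9, 10)}; count = 2; Bézout bound = 2.

deg(f) = 1, deg(g) = 2, so Bézout bound = 2.
Scan x ∈ F_11. For each x, list the y ∈ F_11 with f(x, y) ≡ 0 and those with g(x, y) ≡ 0 (mod 11); the common zeros in that column are the intersection.
  x = 0: f ≡ 0 at y ∈ {7}; g ≡ 0 at y ∈ {7, 10}; common: {7}.
  x = 1: f ≡ 0 at y ∈ {0}; g ≡ 0 at y ∈ {2, 5}; common: ∅.
  x = 2: f ≡ 0 at y ∈ {4}; g ≡ 0 at y ∈ ∅; common: ∅.
  x = 3: f ≡ 0 at y ∈ {8}; g ≡ 0 at y ∈ {2, 7}; common: ∅.
  x = 4: f ≡ 0 at y ∈ {1}; g ≡ 0 at y ∈ ∅; common: ∅.
  x = 5: f ≡ 0 at y ∈ {5}; g ≡ 0 at y ∈ {0}; common: ∅.
  x = 6: f ≡ 0 at y ∈ {9}; g ≡ 0 at y ∈ {0, 1}; common: ∅.
  x = 7: f ≡ 0 at y ∈ {2}; g ≡ 0 at y ∈ {1}; common: ∅.
  x = 8: f ≡ 0 at y ∈ {6}; g ≡ 0 at y ∈ ∅; common: ∅.
  x = 9: f ≡ 0 at y ∈ {10}; g ≡ 0 at y ∈ {5, 10}; common: {10}.
  x = 10: f ≡ 0 at y ∈ {3}; g ≡ 0 at y ∈ ∅; common: ∅.
Collecting: common zeros = {(0, 7), (9, 10)}, so the count is 2.
Comparison with the Bézout bound: 2 ≤ 2 = deg(f)·deg(g), as expected for curves with no common component (the bound is attained).
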